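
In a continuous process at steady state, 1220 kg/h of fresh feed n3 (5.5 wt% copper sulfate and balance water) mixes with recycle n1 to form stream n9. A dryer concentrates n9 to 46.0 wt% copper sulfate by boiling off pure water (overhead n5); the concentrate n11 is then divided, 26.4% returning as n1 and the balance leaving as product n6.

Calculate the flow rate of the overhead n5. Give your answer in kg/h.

1074 kg/h

Overall copper sulfate balance (none leaves overhead): copper sulfate in fresh feed = copper sulfate in product, i.e. 1220×0.055 = (1−0.264)·n11·0.460.
n11 = 67.1/(0.460×0.736) = 198.19 kg/h.
Recycle n1 = 0.264×198.19 = 52.323 kg/h.
Combined feed n9 = 1220 + 52.323 = 1272.3 kg/h.
Overhead n5 = n9 − n11 = 1272.3 − 198.19 = 1074.1 kg/h.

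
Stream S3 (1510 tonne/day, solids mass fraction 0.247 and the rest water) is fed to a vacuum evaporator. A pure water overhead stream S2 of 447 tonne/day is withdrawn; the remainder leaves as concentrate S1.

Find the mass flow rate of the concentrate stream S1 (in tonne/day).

Concentrate = 1510 − 447 = 1063 tonne/day.

1063 tonne/day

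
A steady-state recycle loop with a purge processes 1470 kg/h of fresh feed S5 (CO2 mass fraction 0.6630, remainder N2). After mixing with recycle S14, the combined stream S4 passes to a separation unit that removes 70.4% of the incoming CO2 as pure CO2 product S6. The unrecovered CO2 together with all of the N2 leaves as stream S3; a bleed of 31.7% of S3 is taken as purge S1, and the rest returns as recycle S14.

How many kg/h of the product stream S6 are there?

860 kg/h

CO2 in S4: m_A = 1470×0.663 + (1−0.317)·(1−0.704)·m_A, so m_A = 974.61/0.7978 = 1221.6 kg/h.
Product S6 = 0.704×1221.6 = 859.99 kg/h.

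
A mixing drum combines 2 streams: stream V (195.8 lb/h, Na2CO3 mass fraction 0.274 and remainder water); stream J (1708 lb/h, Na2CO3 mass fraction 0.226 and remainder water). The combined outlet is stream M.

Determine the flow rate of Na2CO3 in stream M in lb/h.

439.7 lb/h

Na2CO3 out = Na2CO3 in = 195.8×0.274 + 1708×0.226 = 439.66 lb/h.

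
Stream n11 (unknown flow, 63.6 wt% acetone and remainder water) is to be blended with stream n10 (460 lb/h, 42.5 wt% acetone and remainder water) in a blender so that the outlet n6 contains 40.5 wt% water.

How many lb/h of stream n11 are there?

Let n11 be the unknown flow. Total out = 460 + n11.
water balance: 264.5 + 0.364·n11 = 0.405·(460 + n11)
(0.364 − 0.405)·n11 = 0.405×460 − 264.5 = -78.2
n11 = -78.2 / -0.041 = 1907.3 lb/h

1907 lb/h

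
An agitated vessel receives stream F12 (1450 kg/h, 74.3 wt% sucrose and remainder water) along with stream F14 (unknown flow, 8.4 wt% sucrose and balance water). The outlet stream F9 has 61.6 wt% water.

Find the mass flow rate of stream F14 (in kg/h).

Let F14 be the unknown flow. Total out = 1450 + F14.
water balance: 372.65 + 0.916·F14 = 0.616·(1450 + F14)
(0.916 − 0.616)·F14 = 0.616×1450 − 372.65 = 520.55
F14 = 520.55 / 0.300 = 1735.2 kg/h

1735 kg/h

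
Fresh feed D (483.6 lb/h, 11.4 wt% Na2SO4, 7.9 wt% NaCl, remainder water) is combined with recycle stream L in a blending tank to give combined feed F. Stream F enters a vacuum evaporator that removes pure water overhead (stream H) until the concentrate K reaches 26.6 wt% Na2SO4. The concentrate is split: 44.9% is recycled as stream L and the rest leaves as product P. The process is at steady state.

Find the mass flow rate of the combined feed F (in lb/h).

Overall Na2SO4 balance (none leaves overhead): Na2SO4 in fresh feed = Na2SO4 in product, i.e. 483.6×0.114 = (1−0.449)·K·0.266.
K = 55.13/(0.266×0.551) = 376.15 lb/h.
Recycle L = 0.449×376.15 = 168.89 lb/h.
Combined feed F = 483.6 + 168.89 = 652.49 lb/h.

652.5 lb/h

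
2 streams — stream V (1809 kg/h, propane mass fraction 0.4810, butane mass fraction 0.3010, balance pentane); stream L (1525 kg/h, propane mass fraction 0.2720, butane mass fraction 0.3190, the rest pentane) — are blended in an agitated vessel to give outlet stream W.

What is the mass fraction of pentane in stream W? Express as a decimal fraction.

0.3054

Total flow out = 1809 + 1525 = 3334 kg/h.
pentane in = 1809×0.218 + 1525×0.409 = 1018.1 kg/h.
pentane mass fraction in W = 1018.1/3334 = 0.3054.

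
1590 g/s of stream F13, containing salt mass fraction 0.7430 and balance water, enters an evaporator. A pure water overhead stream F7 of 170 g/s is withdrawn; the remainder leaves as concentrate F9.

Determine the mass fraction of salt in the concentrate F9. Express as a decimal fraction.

0.8320

salt is not removed: 1590×0.743 = 1181.4 g/s of salt enters F9.
Concentrate = 1590 − 170 = 1420 g/s.
Mass fraction = 1181.4/1420 = 0.8320.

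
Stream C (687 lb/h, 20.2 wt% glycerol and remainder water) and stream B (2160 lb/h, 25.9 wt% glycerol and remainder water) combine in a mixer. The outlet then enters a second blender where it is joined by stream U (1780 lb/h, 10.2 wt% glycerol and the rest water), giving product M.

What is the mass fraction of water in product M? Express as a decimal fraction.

Overall, product flow = 4627 lb/h.
water in = 687×0.798 + 2160×0.741 + 1780×0.898 = 3747.2 lb/h.
water fraction in M = 0.810.

0.810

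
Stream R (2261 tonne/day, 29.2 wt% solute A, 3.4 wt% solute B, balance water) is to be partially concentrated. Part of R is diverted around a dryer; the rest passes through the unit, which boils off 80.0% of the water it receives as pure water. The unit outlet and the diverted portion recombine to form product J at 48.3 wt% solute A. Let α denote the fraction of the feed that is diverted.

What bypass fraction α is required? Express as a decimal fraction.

0.267

All 2261×0.292 = 660.21 tonne/day of solute A reaches J, so J = 660.21/0.483 = 1366.9 tonne/day and vapour = 894.1 tonne/day.
The evaporator receives (1−α)·2261 of feed at 0.674 water and removes 0.800 of that water:
0.800×0.674×(1−α)×2261 = 894.1
(1−α) = 894.1/1219.1 = 0.7334;  α = 0.2666.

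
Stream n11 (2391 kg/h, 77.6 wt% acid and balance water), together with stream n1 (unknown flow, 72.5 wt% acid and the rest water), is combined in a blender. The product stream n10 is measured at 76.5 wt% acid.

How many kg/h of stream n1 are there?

657.5 kg/h

Let n1 be the unknown flow. Total out = 2391 + n1.
acid balance: 1855.4 + 0.725·n1 = 0.765·(2391 + n1)
(0.725 − 0.765)·n1 = 0.765×2391 − 1855.4 = -26.301
n1 = -26.301 / -0.040 = 657.53 kg/h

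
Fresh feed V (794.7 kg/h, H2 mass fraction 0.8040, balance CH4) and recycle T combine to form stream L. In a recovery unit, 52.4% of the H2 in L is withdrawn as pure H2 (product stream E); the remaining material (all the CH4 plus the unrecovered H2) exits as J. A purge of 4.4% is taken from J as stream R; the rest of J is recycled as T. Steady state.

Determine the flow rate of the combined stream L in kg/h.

CH4 enters only via V and leaves only via the purge: 794.7×0.196 = 0.044×(CH4 in J), and the recovery unit passes all CH4, so CH4 in L = CH4 in J = 3540 kg/h.
H2 in L: m_A = 794.7×0.804 + (1−0.044)·(1−0.524)·m_A, so m_A = 638.94/0.5449 = 1172.5 kg/h.
L = 1172.5 + 3540 = 4712.5 kg/h.

4713 kg/h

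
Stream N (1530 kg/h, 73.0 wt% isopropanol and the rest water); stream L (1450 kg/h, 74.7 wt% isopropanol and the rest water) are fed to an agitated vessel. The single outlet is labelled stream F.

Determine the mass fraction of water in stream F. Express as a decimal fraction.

Total flow out = 1530 + 1450 = 2980 kg/h.
water in = 1530×0.270 + 1450×0.253 = 779.95 kg/h.
water mass fraction in F = 779.95/2980 = 0.262.

0.262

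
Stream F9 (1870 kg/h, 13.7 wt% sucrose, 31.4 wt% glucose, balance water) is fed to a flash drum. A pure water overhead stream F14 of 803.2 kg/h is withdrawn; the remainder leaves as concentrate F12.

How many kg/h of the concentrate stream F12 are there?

Concentrate = 1870 − 803.2 = 1066.8 kg/h.

1067 kg/h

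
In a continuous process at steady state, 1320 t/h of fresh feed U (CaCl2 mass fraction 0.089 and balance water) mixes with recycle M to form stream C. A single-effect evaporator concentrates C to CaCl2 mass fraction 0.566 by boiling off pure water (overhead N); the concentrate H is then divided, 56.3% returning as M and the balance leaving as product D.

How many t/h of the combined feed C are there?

1587 t/h

Overall CaCl2 balance (none leaves overhead): CaCl2 in fresh feed = CaCl2 in product, i.e. 1320×0.089 = (1−0.563)·H·0.566.
H = 117.48/(0.566×0.437) = 474.97 t/h.
Recycle M = 0.563×474.97 = 267.41 t/h.
Combined feed C = 1320 + 267.41 = 1587.4 t/h.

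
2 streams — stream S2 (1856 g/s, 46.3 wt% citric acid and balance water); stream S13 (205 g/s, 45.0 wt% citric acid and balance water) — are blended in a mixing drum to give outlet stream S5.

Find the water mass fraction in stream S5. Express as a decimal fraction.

Total flow out = 1856 + 205 = 2061 g/s.
water in = 1856×0.537 + 205×0.550 = 1109.4 g/s.
water mass fraction in S5 = 1109.4/2061 = 0.538.

0.538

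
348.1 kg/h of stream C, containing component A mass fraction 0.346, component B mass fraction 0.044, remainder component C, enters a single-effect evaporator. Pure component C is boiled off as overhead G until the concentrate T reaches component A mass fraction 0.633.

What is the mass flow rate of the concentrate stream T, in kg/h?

190.3 kg/h

component A is conserved: 348.1×0.346 = 120.44 kg/h all reports to the concentrate.
Concentrate = 120.44/(target fraction) = 190.27 kg/h.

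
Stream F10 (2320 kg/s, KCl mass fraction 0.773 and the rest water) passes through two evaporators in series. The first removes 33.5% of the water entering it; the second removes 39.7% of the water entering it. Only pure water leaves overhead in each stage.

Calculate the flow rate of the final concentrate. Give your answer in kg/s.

2005 kg/s

water in feed = 2320×0.227 = 526.64 kg/s.
After stage 1: water left = (1−0.335)×526.64 = 350.22; stream total = 2143.6 kg/s.
After stage 2: water left = (1−0.397)×350.22 = 211.18; final concentrate = 2004.5 kg/s.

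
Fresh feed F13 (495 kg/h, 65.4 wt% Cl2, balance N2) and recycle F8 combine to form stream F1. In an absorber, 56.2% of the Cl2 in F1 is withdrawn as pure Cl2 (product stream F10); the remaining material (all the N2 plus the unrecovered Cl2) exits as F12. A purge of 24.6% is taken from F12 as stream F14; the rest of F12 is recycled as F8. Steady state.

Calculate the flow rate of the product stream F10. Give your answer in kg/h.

Cl2 in F1: m_A = 495×0.654 + (1−0.246)·(1−0.562)·m_A, so m_A = 323.73/0.6697 = 483.36 kg/h.
Product F10 = 0.562×483.36 = 271.65 kg/h.

271.6 kg/h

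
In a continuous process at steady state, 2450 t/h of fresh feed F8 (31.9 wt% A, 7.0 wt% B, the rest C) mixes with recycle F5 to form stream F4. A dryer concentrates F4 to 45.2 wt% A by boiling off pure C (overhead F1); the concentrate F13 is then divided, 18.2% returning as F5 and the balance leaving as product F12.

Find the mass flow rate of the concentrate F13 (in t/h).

Overall A balance (none leaves overhead): A in fresh feed = A in product, i.e. 2450×0.319 = (1−0.182)·F13·0.452.
F13 = 781.55/(0.452×0.818) = 2113.8 t/h.

2114 t/h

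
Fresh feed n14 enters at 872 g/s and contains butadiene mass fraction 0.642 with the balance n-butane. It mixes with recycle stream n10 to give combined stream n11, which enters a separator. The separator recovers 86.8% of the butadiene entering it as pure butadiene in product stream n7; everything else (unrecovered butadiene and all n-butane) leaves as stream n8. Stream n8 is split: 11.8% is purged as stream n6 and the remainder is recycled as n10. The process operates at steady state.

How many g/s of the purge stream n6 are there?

n-butane enters only via n14 and leaves only via the purge: 872×0.358 = 0.118×(n-butane in n8), and the separator passes all n-butane, so n-butane in n11 = n-butane in n8 = 2645.6 g/s.
butadiene in n11: m_A = 872×0.642 + (1−0.118)·(1−0.868)·m_A, so m_A = 559.82/0.8836 = 633.59 g/s.
n8 = (1−0.868)×633.59 + 2645.6 = 2729.2 g/s.
Purge n6 = 0.118×2729.2 = 322.04 g/s.

322 g/s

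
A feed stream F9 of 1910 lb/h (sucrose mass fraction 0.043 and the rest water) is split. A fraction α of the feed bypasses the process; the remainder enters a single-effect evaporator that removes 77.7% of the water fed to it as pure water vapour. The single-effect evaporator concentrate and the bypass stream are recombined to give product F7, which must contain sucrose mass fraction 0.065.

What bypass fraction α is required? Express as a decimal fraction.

0.545

All 1910×0.043 = 82.13 lb/h of sucrose reaches F7, so F7 = 82.13/0.065 = 1263.5 lb/h and vapour = 646.46 lb/h.
The evaporator receives (1−α)·1910 of feed at 0.957 water and removes 0.777 of that water:
0.777×0.957×(1−α)×1910 = 646.46
(1−α) = 646.46/1420.3 = 0.4552;  α = 0.5448.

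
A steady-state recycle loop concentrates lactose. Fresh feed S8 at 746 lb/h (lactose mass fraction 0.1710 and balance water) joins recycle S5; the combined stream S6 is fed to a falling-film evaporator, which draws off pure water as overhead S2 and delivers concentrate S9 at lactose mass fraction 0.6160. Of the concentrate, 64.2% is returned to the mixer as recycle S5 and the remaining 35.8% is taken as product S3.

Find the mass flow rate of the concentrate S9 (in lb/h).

578.5 lb/h

Overall lactose balance (none leaves overhead): lactose in fresh feed = lactose in product, i.e. 746×0.171 = (1−0.642)·S9·0.616.
S9 = 127.57/(0.616×0.358) = 578.46 lb/h.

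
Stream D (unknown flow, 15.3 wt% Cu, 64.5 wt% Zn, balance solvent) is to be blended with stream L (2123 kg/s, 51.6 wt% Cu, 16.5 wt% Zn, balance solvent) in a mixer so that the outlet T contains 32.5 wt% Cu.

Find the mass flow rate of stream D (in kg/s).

Let D be the unknown flow. Total out = 2123 + D.
Cu balance: 1095.5 + 0.153·D = 0.325·(2123 + D)
(0.153 − 0.325)·D = 0.325×2123 − 1095.5 = -405.49
D = -405.49 / -0.172 = 2357.5 kg/s

2358 kg/s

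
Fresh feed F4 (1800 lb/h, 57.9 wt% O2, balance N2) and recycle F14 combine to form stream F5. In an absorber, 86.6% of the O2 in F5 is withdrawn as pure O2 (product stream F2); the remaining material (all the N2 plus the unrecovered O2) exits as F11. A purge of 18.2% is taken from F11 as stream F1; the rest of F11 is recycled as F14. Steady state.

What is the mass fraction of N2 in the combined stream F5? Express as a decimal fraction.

0.781

N2 enters only via F4 and leaves only via the purge: 1800×0.421 = 0.182×(N2 in F11), and the absorber passes all N2, so N2 in F5 = N2 in F11 = 4163.7 lb/h.
O2 in F5: m_A = 1800×0.579 + (1−0.182)·(1−0.866)·m_A, so m_A = 1042.2/0.8904 = 1170.5 lb/h.
F5 = 1170.5 + 4163.7 = 5334.2 lb/h.
N2 fraction in F5 = 4163.7/5334.2 = 0.781.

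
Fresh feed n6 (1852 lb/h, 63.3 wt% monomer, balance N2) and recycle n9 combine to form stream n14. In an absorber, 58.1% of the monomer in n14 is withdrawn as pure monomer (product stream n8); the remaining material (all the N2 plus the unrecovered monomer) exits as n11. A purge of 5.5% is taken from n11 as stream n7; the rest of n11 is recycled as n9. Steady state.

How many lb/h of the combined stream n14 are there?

14300 lb/h

N2 enters only via n6 and leaves only via the purge: 1852×0.367 = 0.055×(N2 in n11), and the absorber passes all N2, so N2 in n14 = N2 in n11 = 12358 lb/h.
monomer in n14: m_A = 1852×0.633 + (1−0.055)·(1−0.581)·m_A, so m_A = 1172.3/0.6040 = 1940.8 lb/h.
n14 = 1940.8 + 12358 = 14299 lb/h.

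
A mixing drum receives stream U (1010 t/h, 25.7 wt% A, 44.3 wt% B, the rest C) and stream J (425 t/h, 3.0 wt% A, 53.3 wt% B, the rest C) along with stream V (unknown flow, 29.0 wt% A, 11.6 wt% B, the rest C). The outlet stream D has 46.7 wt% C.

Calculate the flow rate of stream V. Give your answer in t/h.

1429 t/h

Let V be the unknown flow. Total out = 1435 + V.
C balance: 488.73 + 0.594·V = 0.467·(1435 + V)
(0.594 − 0.467)·V = 0.467×1435 − 488.73 = 181.42
V = 181.42 / 0.127 = 1428.5 t/h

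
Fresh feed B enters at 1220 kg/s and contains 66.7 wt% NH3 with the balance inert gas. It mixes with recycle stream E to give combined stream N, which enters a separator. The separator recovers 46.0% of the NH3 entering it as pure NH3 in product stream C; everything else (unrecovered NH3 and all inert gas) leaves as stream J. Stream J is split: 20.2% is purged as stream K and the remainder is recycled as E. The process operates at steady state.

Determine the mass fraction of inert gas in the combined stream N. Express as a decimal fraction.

0.5845

inert gas enters only via B and leaves only via the purge: 1220×0.333 = 0.202×(inert gas in J), and the separator passes all inert gas, so inert gas in N = inert gas in J = 2011.2 kg/s.
NH3 in N: m_A = 1220×0.667 + (1−0.202)·(1−0.460)·m_A, so m_A = 813.74/0.5691 = 1429.9 kg/s.
N = 1429.9 + 2011.2 = 3441.1 kg/s.
inert gas fraction in N = 2011.2/3441.1 = 0.5845.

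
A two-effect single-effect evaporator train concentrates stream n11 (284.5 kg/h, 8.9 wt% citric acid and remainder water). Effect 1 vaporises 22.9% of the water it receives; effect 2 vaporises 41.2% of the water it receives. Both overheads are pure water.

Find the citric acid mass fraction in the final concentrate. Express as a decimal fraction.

water in feed = 284.5×0.911 = 259.18 kg/h.
After stage 1: water left = (1−0.229)×259.18 = 199.83; stream total = 225.15 kg/h.
After stage 2: water left = (1−0.412)×199.83 = 117.5; final concentrate = 142.82 kg/h.
citric acid fraction = 25.32/142.82 = 0.177.

0.177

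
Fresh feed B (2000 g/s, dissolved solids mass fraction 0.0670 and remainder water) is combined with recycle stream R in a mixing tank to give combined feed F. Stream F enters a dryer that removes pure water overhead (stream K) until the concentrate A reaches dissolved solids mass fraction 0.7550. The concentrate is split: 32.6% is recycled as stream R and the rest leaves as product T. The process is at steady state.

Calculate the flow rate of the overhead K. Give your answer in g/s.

Overall dissolved solids balance (none leaves overhead): dissolved solids in fresh feed = dissolved solids in product, i.e. 2000×0.067 = (1−0.326)·A·0.755.
A = 134/(0.755×0.674) = 263.33 g/s.
Recycle R = 0.326×263.33 = 85.845 g/s.
Combined feed F = 2000 + 85.845 = 2085.8 g/s.
Overhead K = F − A = 2085.8 − 263.33 = 1822.5 g/s.

1823 g/s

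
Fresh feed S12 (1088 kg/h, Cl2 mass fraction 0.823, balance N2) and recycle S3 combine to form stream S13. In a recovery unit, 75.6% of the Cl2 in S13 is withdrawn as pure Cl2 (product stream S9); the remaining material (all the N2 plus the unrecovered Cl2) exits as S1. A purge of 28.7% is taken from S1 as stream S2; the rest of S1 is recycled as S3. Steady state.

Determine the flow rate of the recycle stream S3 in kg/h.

667 kg/h

N2 enters only via S12 and leaves only via the purge: 1088×0.177 = 0.287×(N2 in S1), and the recovery unit passes all N2, so N2 in S13 = N2 in S1 = 671 kg/h.
Cl2 in S13: m_A = 1088×0.823 + (1−0.287)·(1−0.756)·m_A, so m_A = 895.42/0.8260 = 1084 kg/h.
S1 = (1−0.756)×1084 + 671 = 935.5 kg/h.
Recycle S3 = (1−0.287)×935.5 = 667.01 kg/h.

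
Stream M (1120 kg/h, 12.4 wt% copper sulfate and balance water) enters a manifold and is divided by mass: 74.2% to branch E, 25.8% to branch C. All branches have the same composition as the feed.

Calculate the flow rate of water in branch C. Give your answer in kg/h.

253.1 kg/h

Branch C total = 0.258×1120 = 288.96 kg/h.
water in C = 0.876×288.96 = 253.13 kg/h.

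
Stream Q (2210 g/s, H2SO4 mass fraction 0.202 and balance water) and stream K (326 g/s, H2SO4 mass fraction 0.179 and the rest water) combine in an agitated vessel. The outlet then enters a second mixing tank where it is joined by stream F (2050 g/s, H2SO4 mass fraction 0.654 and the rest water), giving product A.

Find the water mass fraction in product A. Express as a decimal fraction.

Overall, product flow = 4586 g/s.
water in = 2210×0.798 + 326×0.821 + 2050×0.346 = 2740.5 g/s.
water fraction in A = 0.598.

0.598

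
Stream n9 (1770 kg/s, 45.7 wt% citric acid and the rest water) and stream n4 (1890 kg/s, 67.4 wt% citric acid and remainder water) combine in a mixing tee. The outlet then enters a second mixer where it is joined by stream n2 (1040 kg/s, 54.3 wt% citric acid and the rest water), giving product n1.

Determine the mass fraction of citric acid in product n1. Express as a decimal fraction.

Overall, product flow = 4700 kg/s.
citric acid in = 1770×0.457 + 1890×0.674 + 1040×0.543 = 2647.5 kg/s.
citric acid fraction in n1 = 0.563.

0.563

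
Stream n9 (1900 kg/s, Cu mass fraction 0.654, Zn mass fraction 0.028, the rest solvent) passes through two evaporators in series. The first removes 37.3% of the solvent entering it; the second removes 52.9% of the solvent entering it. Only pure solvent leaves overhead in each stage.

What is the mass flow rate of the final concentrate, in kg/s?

1474 kg/s

solvent in feed = 1900×0.318 = 604.2 kg/s.
After stage 1: solvent left = (1−0.373)×604.2 = 378.83; stream total = 1674.6 kg/s.
After stage 2: solvent left = (1−0.529)×378.83 = 178.43; final concentrate = 1474.2 kg/s.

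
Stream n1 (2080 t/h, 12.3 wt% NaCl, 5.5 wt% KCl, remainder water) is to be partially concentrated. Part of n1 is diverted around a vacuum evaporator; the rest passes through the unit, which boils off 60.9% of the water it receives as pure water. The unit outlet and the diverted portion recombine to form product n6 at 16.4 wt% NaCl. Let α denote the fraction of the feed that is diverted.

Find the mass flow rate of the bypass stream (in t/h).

1041 t/h

All 2080×0.123 = 255.84 t/h of NaCl reaches n6, so n6 = 255.84/0.164 = 1560 t/h and vapour = 520 t/h.
The evaporator receives (1−α)·2080 of feed at 0.822 water and removes 0.609 of that water:
0.609×0.822×(1−α)×2080 = 520
(1−α) = 520/1041.2 = 0.4994;  α = 0.5006.
Bypass flow = 0.5006×2080 = 1041.2 t/h.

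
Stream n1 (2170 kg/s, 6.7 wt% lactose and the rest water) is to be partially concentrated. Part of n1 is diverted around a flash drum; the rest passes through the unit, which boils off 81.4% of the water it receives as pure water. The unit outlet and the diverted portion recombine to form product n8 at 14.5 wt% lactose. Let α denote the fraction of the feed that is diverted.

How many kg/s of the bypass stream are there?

633 kg/s

All 2170×0.067 = 145.39 kg/s of lactose reaches n8, so n8 = 145.39/0.145 = 1002.7 kg/s and vapour = 1167.3 kg/s.
The evaporator receives (1−α)·2170 of feed at 0.933 water and removes 0.814 of that water:
0.814×0.933×(1−α)×2170 = 1167.3
(1−α) = 1167.3/1648 = 0.7083;  α = 0.2917.
Bypass flow = 0.2917×2170 = 632.98 kg/s.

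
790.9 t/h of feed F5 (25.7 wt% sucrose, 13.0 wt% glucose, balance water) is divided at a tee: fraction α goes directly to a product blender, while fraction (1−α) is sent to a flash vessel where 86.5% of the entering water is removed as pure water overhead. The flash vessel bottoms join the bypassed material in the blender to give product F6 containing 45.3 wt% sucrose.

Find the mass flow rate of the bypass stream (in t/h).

All 790.9×0.257 = 203.26 t/h of sucrose reaches F6, so F6 = 203.26/0.453 = 448.7 t/h and vapour = 342.2 t/h.
The evaporator receives (1−α)·790.9 of feed at 0.613 water and removes 0.865 of that water:
0.865×0.613×(1−α)×790.9 = 342.2
(1−α) = 342.2/419.37 = 0.8160;  α = 0.1840.
Bypass flow = 0.1840×790.9 = 145.54 t/h.

145.5 t/h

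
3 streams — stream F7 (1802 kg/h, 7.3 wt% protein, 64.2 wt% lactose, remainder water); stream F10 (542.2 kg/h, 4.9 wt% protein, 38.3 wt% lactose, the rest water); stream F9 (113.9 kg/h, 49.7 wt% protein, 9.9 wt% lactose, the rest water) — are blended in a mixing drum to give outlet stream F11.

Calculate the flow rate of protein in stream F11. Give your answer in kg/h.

214.7 kg/h

protein out = protein in = 1802×0.073 + 542.2×0.049 + 113.9×0.497 = 214.72 kg/h.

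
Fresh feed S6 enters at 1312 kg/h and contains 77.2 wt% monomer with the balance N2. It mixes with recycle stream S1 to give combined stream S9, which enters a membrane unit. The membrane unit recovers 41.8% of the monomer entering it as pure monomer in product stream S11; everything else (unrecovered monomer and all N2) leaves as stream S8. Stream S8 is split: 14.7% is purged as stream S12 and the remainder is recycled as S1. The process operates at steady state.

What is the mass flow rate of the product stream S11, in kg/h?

monomer in S9: m_A = 1312×0.772 + (1−0.147)·(1−0.418)·m_A, so m_A = 1012.9/0.5036 = 2011.4 kg/h.
Product S11 = 0.418×2011.4 = 840.78 kg/h.

840.8 kg/h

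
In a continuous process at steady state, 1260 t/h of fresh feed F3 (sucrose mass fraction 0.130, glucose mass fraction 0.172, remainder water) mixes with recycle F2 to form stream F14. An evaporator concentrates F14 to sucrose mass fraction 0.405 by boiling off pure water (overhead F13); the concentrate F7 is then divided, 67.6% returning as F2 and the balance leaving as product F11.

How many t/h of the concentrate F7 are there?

Overall sucrose balance (none leaves overhead): sucrose in fresh feed = sucrose in product, i.e. 1260×0.130 = (1−0.676)·F7·0.405.
F7 = 163.8/(0.405×0.324) = 1248.3 t/h.

1248 t/h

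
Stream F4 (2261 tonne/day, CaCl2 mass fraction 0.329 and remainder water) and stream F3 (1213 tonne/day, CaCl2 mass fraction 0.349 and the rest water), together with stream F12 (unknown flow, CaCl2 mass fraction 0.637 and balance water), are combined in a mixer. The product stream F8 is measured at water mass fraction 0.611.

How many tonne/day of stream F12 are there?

Let F12 be the unknown flow. Total out = 3474 + F12.
water balance: 2306.8 + 0.363·F12 = 0.611·(3474 + F12)
(0.363 − 0.611)·F12 = 0.611×3474 − 2306.8 = -184.18
F12 = -184.18 / -0.248 = 742.66 tonne/day

742.7 tonne/day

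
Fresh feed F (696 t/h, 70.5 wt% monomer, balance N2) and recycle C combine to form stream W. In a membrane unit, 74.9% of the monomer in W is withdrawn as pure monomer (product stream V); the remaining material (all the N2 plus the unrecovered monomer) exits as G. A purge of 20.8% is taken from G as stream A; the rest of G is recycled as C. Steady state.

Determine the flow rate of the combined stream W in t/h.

N2 enters only via F and leaves only via the purge: 696×0.295 = 0.208×(N2 in G), and the membrane unit passes all N2, so N2 in W = N2 in G = 987.12 t/h.
monomer in W: m_A = 696×0.705 + (1−0.208)·(1−0.749)·m_A, so m_A = 490.68/0.8012 = 612.43 t/h.
W = 612.43 + 987.12 = 1599.5 t/h.

1600 t/h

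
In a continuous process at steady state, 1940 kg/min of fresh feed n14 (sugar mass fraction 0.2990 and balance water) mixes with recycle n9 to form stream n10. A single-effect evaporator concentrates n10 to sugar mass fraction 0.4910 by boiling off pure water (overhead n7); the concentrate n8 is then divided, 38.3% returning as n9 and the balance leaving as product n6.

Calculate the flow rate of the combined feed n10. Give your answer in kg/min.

2673 kg/min

Overall sugar balance (none leaves overhead): sugar in fresh feed = sugar in product, i.e. 1940×0.299 = (1−0.383)·n8·0.491.
n8 = 580.06/(0.491×0.617) = 1914.7 kg/min.
Recycle n9 = 0.383×1914.7 = 733.34 kg/min.
Combined feed n10 = 1940 + 733.34 = 2673.3 kg/min.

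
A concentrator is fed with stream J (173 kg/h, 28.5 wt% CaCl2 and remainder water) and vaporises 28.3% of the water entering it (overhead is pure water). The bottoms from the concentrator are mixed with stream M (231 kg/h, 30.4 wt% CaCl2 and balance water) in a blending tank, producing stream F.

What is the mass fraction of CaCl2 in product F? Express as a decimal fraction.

0.324

Vapour removed = 0.283×0.715×173 = 35.006 kg/h; concentrate = 137.99 kg/h.
CaCl2 reaching the mixer = 49.305 (from concentrate) + 231×0.304 = 119.53 kg/h.
Product flow = 137.99 + 231 = 368.99 kg/h; CaCl2 fraction = 0.324.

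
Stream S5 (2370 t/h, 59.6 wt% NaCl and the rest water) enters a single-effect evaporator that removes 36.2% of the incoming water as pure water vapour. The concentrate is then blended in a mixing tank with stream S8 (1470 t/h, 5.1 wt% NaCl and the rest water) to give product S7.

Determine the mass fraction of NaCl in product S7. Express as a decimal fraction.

0.4258

Vapour removed = 0.362×0.404×2370 = 346.61 t/h; concentrate = 2023.4 t/h.
NaCl reaching the mixer = 1412.5 (from concentrate) + 1470×0.051 = 1487.5 t/h.
Product flow = 2023.4 + 1470 = 3493.4 t/h; NaCl fraction = 0.4258.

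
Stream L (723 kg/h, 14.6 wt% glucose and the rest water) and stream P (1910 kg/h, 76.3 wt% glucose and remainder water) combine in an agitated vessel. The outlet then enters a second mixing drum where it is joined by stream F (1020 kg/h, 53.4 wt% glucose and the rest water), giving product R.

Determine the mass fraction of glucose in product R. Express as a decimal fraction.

0.577

Overall, product flow = 3653 kg/h.
glucose in = 723×0.146 + 1910×0.763 + 1020×0.534 = 2107.6 kg/h.
glucose fraction in R = 0.577.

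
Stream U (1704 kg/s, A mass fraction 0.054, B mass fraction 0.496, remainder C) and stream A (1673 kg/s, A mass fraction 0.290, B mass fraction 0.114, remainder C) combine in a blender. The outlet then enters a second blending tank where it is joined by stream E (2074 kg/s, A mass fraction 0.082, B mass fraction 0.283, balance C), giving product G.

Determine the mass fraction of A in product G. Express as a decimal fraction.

0.137

Overall, product flow = 5451 kg/s.
A in = 1704×0.054 + 1673×0.290 + 2074×0.082 = 747.25 kg/s.
A fraction in G = 0.137.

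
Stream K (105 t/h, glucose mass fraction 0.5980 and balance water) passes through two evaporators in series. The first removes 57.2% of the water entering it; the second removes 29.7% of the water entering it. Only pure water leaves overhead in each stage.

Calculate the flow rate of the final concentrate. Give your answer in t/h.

water in feed = 105×0.402 = 42.21 t/h.
After stage 1: water left = (1−0.572)×42.21 = 18.066; stream total = 80.856 t/h.
After stage 2: water left = (1−0.297)×18.066 = 12.7; final concentrate = 75.49 t/h.

75.49 t/h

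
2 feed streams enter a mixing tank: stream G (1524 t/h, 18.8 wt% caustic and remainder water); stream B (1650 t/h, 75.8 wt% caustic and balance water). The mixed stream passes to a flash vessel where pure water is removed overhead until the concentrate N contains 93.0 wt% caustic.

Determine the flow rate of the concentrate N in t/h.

1653 t/h

caustic entering = 1524×0.188 + 1650×0.758 = 1537.2 t/h.
All caustic reports to N, so N = 1537.2/0.930 = 1652.9 t/h.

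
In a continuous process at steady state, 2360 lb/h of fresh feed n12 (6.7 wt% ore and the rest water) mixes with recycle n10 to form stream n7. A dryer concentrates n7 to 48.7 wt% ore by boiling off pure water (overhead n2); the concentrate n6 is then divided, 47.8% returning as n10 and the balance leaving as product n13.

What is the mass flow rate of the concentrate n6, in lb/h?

622 lb/h

Overall ore balance (none leaves overhead): ore in fresh feed = ore in product, i.e. 2360×0.067 = (1−0.478)·n6·0.487.
n6 = 158.12/(0.487×0.522) = 622 lb/h.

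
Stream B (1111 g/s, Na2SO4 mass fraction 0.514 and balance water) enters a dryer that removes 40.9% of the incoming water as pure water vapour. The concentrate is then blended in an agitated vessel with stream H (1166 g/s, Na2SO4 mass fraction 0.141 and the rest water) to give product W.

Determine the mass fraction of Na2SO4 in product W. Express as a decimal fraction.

0.358

Vapour removed = 0.409×0.486×1111 = 220.84 g/s; concentrate = 890.16 g/s.
Na2SO4 reaching the mixer = 571.05 (from concentrate) + 1166×0.141 = 735.46 g/s.
Product flow = 890.16 + 1166 = 2056.2 g/s; Na2SO4 fraction = 0.358.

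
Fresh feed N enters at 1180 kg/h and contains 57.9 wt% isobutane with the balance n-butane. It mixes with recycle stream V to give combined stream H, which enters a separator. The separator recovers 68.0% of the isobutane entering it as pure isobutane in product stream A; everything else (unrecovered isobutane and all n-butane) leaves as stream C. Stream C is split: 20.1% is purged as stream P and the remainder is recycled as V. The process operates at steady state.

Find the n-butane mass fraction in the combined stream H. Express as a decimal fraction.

n-butane enters only via N and leaves only via the purge: 1180×0.421 = 0.201×(n-butane in C), and the separator passes all n-butane, so n-butane in H = n-butane in C = 2471.5 kg/h.
isobutane in H: m_A = 1180×0.579 + (1−0.201)·(1−0.680)·m_A, so m_A = 683.22/0.7443 = 917.91 kg/h.
H = 917.91 + 2471.5 = 3389.5 kg/h.
n-butane fraction in H = 2471.5/3389.5 = 0.7292.

0.7292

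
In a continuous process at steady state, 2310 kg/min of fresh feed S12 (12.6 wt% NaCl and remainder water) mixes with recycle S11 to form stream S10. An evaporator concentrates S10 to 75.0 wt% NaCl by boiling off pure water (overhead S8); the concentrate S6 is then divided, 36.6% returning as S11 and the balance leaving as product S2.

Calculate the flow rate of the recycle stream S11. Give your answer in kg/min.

224 kg/min

Overall NaCl balance (none leaves overhead): NaCl in fresh feed = NaCl in product, i.e. 2310×0.126 = (1−0.366)·S6·0.750.
S6 = 291.06/(0.750×0.634) = 612.11 kg/min.
Recycle S11 = 0.366×612.11 = 224.03 kg/min.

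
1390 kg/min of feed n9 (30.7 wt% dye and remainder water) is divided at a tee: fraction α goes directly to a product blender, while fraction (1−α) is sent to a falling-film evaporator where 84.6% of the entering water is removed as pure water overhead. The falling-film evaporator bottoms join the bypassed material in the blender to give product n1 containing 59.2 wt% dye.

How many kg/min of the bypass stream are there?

248.6 kg/min

All 1390×0.307 = 426.73 kg/min of dye reaches n1, so n1 = 426.73/0.592 = 720.83 kg/min and vapour = 669.17 kg/min.
The evaporator receives (1−α)·1390 of feed at 0.693 water and removes 0.846 of that water:
0.846×0.693×(1−α)×1390 = 669.17
(1−α) = 669.17/814.93 = 0.8211;  α = 0.1789.
Bypass flow = 0.1789×1390 = 248.61 kg/min.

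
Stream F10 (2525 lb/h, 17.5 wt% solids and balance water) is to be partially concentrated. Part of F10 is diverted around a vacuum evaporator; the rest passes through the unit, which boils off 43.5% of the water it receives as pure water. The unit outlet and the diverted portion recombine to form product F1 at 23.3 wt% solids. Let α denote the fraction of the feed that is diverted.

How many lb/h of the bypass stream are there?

All 2525×0.175 = 441.88 lb/h of solids reaches F1, so F1 = 441.88/0.233 = 1896.5 lb/h and vapour = 628.54 lb/h.
The evaporator receives (1−α)·2525 of feed at 0.825 water and removes 0.435 of that water:
0.435×0.825×(1−α)×2525 = 628.54
(1−α) = 628.54/906.16 = 0.6936;  α = 0.3064.
Bypass flow = 0.3064×2525 = 773.58 lb/h.

773.6 lb/h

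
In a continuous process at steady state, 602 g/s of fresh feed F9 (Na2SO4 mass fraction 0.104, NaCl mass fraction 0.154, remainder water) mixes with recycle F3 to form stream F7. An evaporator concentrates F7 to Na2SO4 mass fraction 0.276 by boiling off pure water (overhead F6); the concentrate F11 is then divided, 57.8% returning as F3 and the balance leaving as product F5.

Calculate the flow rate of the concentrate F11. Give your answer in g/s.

537.5 g/s

Overall Na2SO4 balance (none leaves overhead): Na2SO4 in fresh feed = Na2SO4 in product, i.e. 602×0.104 = (1−0.578)·F11·0.276.
F11 = 62.608/(0.276×0.422) = 537.54 g/s.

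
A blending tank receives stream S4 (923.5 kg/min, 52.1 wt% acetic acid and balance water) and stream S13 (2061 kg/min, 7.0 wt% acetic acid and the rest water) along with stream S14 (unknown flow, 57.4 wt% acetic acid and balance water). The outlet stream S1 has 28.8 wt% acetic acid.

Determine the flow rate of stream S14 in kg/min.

818.6 kg/min

Let S14 be the unknown flow. Total out = 2984.5 + S14.
acetic acid balance: 625.41 + 0.574·S14 = 0.288·(2984.5 + S14)
(0.574 − 0.288)·S14 = 0.288×2984.5 − 625.41 = 234.12
S14 = 234.12 / 0.286 = 818.61 kg/min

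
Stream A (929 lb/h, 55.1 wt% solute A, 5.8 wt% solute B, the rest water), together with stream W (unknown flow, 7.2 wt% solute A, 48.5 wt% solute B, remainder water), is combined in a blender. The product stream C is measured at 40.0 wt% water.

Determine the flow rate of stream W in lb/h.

194.4 lb/h

Let W be the unknown flow. Total out = 929 + W.
water balance: 363.24 + 0.443·W = 0.400·(929 + W)
(0.443 − 0.400)·W = 0.400×929 − 363.24 = 8.361
W = 8.361 / 0.043 = 194.44 lb/h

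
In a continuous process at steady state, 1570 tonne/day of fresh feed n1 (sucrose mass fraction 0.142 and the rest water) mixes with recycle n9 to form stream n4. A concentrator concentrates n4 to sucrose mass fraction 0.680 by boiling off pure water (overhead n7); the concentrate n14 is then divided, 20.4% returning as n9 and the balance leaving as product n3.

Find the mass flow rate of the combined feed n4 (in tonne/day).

1654 tonne/day

Overall sucrose balance (none leaves overhead): sucrose in fresh feed = sucrose in product, i.e. 1570×0.142 = (1−0.204)·n14·0.680.
n14 = 222.94/(0.680×0.796) = 411.88 tonne/day.
Recycle n9 = 0.204×411.88 = 84.023 tonne/day.
Combined feed n4 = 1570 + 84.023 = 1654 tonne/day.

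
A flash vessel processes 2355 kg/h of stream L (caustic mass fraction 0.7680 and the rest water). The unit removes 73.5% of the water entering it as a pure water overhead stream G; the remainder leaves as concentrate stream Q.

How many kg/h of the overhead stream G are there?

water entering = 2355×0.232 = 546.36 kg/h; overhead removed = 0.735×546.36 = 401.57 kg/h.

401.6 kg/h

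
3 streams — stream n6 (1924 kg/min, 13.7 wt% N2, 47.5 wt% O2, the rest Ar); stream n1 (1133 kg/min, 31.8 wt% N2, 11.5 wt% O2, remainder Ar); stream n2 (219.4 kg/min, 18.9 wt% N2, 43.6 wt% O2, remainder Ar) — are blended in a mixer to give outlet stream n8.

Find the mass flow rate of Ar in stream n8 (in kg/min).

Ar out = Ar in = 1924×0.388 + 1133×0.567 + 219.4×0.375 = 1471.2 kg/min.

1471 kg/min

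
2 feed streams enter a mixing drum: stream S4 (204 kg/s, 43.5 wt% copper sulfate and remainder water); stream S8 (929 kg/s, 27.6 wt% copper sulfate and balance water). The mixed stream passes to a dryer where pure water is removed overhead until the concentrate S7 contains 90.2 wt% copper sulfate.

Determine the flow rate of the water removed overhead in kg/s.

copper sulfate entering = 204×0.435 + 929×0.276 = 345.14 kg/s.
All copper sulfate reports to S7, so S7 = 345.14/0.902 = 382.64 kg/s.
Total feed = 1133 kg/s; overhead = 1133 − 382.64 = 750.36 kg/s.

750.4 kg/s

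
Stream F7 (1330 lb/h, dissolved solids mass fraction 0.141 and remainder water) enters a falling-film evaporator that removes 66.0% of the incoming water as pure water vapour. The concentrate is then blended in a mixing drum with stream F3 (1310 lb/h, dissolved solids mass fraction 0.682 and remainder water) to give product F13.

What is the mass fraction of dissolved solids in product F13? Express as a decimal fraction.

Vapour removed = 0.660×0.859×1330 = 754.03 lb/h; concentrate = 575.97 lb/h.
dissolved solids reaching the mixer = 187.53 (from concentrate) + 1310×0.682 = 1081 lb/h.
Product flow = 575.97 + 1310 = 1886 lb/h; dissolved solids fraction = 0.573.

0.573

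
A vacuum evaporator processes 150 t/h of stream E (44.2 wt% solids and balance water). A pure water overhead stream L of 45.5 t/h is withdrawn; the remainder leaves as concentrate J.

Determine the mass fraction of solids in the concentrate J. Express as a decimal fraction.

0.6344

solids is not removed: 150×0.442 = 66.3 t/h of solids enters J.
Concentrate = 150 − 45.5 = 104.5 t/h.
Mass fraction = 66.3/104.5 = 0.6344.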